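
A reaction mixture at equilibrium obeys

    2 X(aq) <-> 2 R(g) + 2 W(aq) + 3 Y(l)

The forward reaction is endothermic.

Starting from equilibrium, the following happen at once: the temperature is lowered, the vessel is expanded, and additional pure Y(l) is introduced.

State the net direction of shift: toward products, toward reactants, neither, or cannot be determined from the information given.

The forward reaction is endothermic. Lowering T favours the exothermic direction — shift to the left.
Gas moles: reactants 0, products 2 (Δn_gas = +2). Expansion shifts the system toward the side with more moles of gas — to the right.
Y is a pure liquid; its activity is 1 regardless of amount, so Q is unaffected — no shift from this change.
The individual effects push in opposite directions; without quantitative information the net direction cannot be determined.

cannot be determined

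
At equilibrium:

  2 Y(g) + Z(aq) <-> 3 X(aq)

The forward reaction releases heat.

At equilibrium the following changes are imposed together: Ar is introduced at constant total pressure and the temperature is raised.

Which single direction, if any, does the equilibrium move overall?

Adding inert gas at constant total pressure expands the volume and lowers every reacting partial pressure. With Δn_gas = 0 − 2 = -2, Q moves away from K toward the side with fewer gas moles, so the system shifts toward the side with more gas moles — to the left.
The forward reaction is exothermic. Raising T favours the endothermic direction — shift to the left.
All effects act in the same direction — net shift to the left.

left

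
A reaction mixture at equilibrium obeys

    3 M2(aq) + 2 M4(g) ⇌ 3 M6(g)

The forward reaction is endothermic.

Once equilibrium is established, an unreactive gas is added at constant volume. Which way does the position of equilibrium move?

no shift

At constant volume, adding an inert gas leaves every reacting species' partial pressure unchanged, so Q is unchanged — no shift from this change.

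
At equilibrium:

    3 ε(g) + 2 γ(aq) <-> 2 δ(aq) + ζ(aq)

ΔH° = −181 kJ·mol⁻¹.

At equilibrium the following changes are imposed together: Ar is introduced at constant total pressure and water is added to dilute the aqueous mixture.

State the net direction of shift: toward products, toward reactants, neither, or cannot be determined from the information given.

cannot be determined

Adding inert gas at constant total pressure expands the volume and lowers every reacting partial pressure. With Δn_gas = 0 − 3 = -3, Q moves away from K toward the side with fewer gas moles, so the system shifts toward the side with more gas moles — to the left.
Dilution lowers every aqueous concentration by the same factor. Δn_aq = 3 − 2 = +1, so the system shifts toward the side with more dissolved moles — to the right.
The individual effects push in opposite directions; without quantitative information the net direction cannot be determined.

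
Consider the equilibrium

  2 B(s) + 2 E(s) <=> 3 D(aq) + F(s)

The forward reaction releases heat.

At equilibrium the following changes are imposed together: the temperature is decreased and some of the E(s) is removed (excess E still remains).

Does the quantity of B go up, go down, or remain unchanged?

The forward reaction is exothermic. Lowering T favours the exothermic direction — shift to the right.
E is a pure solid; its activity is 1 regardless of amount, so Q is unaffected — no shift from this change.
The net shift is to the right. B is a reactant, so its amount decreases.

decreases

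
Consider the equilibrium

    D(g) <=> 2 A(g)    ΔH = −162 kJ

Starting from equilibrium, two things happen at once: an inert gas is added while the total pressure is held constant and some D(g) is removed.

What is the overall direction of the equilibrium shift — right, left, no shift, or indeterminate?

Adding inert gas at constant total pressure expands the volume and lowers every reacting partial pressure. With Δn_gas = 2 − 1 = +1, Q moves away from K toward the side with fewer gas moles, so the system shifts toward the side with more gas moles — to the right.
Removing D (g), a reactant, drives the reaction to the left.
The individual effects push in opposite directions; without quantitative information the net direction cannot be determined.

cannot be determined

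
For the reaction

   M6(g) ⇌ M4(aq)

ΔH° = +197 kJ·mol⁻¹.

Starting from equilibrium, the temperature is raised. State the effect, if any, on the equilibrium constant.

increases

K depends on temperature via the van 't Hoff relation. The forward reaction is endothermic, so raising T increases K.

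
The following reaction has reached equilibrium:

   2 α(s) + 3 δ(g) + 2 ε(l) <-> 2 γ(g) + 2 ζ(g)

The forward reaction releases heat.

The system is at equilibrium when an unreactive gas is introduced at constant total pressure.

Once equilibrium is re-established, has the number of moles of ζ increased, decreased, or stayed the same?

increases

Adding inert gas at constant total pressure expands the volume and lowers every reacting partial pressure. With Δn_gas = 4 − 3 = +1, Q moves away from K toward the side with fewer gas moles, so the system shifts toward the side with more gas moles — to the right.
The net shift is to the right. ζ is a product, so its amount increases.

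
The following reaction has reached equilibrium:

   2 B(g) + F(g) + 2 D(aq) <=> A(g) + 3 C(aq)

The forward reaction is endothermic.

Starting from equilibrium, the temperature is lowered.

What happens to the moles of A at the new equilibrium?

The forward reaction is endothermic. Lowering T favours the exothermic direction — shift to the left.
The net shift is to the left. A is a product, so its amount decreases.

decreases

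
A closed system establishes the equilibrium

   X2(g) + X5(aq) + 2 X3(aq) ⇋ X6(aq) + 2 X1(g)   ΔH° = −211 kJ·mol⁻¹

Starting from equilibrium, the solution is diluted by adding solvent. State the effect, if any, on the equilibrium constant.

The equilibrium constant depends only on temperature. This perturbation may move the position of equilibrium, but since T is unchanged, K itself is unchanged.

unchanged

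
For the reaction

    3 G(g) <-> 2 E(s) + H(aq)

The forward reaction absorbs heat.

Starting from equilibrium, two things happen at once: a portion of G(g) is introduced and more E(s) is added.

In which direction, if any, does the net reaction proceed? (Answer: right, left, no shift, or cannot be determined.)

Adding G (g), a reactant, drives the reaction to the right.
E is a pure solid; its activity is 1 regardless of amount, so Q is unaffected — no shift from this change.
Only the nonzero effect(s) matter; the net shift is to the right.

right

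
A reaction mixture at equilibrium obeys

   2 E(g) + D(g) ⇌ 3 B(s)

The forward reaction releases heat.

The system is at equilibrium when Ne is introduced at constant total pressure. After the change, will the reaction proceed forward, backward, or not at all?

Adding inert gas at constant total pressure expands the volume and lowers every reacting partial pressure. With Δn_gas = 0 − 3 = -3, Q moves away from K toward the side with fewer gas moles, so the system shifts toward the side with more gas moles — to the left.

left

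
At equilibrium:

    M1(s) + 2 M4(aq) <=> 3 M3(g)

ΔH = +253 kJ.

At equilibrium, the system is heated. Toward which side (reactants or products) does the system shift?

right

The forward reaction is endothermic. Raising T favours the endothermic direction — shift to the right.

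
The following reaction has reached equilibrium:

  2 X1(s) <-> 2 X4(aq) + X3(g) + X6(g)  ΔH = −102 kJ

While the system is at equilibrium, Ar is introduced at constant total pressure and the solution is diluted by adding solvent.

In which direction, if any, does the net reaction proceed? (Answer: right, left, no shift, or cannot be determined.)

right

Adding inert gas at constant total pressure expands the volume and lowers every reacting partial pressure. With Δn_gas = 2 − 0 = +2, Q moves away from K toward the side with fewer gas moles, so the system shifts toward the side with more gas moles — to the right.
Dilution lowers every aqueous concentration by the same factor. Δn_aq = 2 − 0 = +2, so the system shifts toward the side with more dissolved moles — to the right.
All effects act in the same direction — net shift to the right.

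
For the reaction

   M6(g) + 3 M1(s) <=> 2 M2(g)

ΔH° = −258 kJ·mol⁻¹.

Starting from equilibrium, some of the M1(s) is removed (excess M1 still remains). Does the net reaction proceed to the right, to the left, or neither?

no shift

M1 is a pure solid; its activity is 1 regardless of amount, so Q is unaffected — no shift from this change.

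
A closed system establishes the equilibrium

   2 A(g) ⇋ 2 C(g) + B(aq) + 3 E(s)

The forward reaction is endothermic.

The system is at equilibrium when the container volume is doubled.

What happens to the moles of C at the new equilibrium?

Gas moles: reactants 2, products 2. Δn_gas = 0, so a volume change leaves Q equal to K — no shift from this change.
No net shift occurs, so the amount of C is unchanged.

unchanged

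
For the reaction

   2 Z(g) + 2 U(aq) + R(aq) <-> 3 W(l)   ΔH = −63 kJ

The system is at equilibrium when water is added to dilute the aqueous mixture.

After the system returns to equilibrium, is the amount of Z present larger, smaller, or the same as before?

increases

Dilution lowers every aqueous concentration by the same factor. Δn_aq = 0 − 3 = -3, so the system shifts toward the side with more dissolved moles — to the left.
The net shift is to the left. Z is a reactant, so its amount increases.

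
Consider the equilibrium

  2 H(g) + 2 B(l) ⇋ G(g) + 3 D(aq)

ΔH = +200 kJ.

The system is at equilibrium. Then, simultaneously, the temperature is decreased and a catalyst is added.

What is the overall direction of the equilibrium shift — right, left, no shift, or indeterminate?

left

The forward reaction is endothermic. Lowering T favours the exothermic direction — shift to the left.
A catalyst speeds both forward and reverse rates equally; it changes neither Q nor K — no shift from this change.
Only the nonzero effect(s) matter; the net shift is to the left.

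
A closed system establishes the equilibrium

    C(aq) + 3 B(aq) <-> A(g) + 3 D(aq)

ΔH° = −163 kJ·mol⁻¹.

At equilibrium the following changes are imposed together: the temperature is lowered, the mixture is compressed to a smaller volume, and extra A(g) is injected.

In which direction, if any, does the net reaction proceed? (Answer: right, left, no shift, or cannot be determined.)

The forward reaction is exothermic. Lowering T favours the exothermic direction — shift to the right.
Gas moles: reactants 0, products 1 (Δn_gas = +1). Compression shifts the system toward the side with fewer moles of gas — to the left.
Adding A (g), a product, drives the reaction to the left.
The individual effects push in opposite directions; without quantitative information the net direction cannot be determined.

cannot be determined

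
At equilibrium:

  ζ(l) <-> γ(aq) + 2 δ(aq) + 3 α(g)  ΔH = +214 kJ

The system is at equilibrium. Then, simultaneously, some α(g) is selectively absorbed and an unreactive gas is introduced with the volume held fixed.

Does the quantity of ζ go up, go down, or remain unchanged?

Removing α (g), a product, drives the reaction to the right.
At constant volume, adding an inert gas leaves every reacting species' partial pressure unchanged, so Q is unchanged — no shift from this change.
The net shift is to the right. ζ is a reactant, so its amount decreases.

decreases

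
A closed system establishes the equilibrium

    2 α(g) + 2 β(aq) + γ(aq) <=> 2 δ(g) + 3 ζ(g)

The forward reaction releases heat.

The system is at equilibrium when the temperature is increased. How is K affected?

K depends on temperature via the van 't Hoff relation. The forward reaction is exothermic, so raising T decreases K.

decreases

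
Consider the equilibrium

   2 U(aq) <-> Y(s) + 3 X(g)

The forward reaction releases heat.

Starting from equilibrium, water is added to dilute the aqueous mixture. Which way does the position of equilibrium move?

Dilution lowers every aqueous concentration by the same factor. Δn_aq = 0 − 2 = -2, so the system shifts toward the side with more dissolved moles — to the left.

left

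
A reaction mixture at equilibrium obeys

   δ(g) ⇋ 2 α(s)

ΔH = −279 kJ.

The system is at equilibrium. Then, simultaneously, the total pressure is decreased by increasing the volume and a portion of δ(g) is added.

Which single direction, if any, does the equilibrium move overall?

cannot be determined

Gas moles: reactants 1, products 0 (Δn_gas = -1). Expansion shifts the system toward the side with more moles of gas — to the left.
Adding δ (g), a reactant, drives the reaction to the right.
The individual effects push in opposite directions; without quantitative information the net direction cannot be determined.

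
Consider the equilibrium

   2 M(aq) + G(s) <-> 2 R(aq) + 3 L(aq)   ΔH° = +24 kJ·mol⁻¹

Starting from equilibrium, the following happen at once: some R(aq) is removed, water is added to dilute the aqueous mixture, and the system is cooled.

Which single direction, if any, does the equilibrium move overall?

cannot be determined

Removing R (aq), a product, drives the reaction to the right.
Dilution lowers every aqueous concentration by the same factor. Δn_aq = 5 − 2 = +3, so the system shifts toward the side with more dissolved moles — to the right.
The forward reaction is endothermic. Lowering T favours the exothermic direction — shift to the left.
The individual effects push in opposite directions; without quantitative information the net direction cannot be determined.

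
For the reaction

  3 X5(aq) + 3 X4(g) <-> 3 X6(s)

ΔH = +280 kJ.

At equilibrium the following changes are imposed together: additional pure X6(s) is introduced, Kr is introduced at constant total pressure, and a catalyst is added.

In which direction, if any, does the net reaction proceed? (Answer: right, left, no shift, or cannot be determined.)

left

X6 is a pure solid; its activity is 1 regardless of amount, so Q is unaffected — no shift from this change.
Adding inert gas at constant total pressure expands the volume and lowers every reacting partial pressure. With Δn_gas = 0 − 3 = -3, Q moves away from K toward the side with fewer gas moles, so the system shifts toward the side with more gas moles — to the left.
A catalyst speeds both forward and reverse rates equally; it changes neither Q nor K — no shift from this change.
Only the nonzero effect(s) matter; the net shift is to the left.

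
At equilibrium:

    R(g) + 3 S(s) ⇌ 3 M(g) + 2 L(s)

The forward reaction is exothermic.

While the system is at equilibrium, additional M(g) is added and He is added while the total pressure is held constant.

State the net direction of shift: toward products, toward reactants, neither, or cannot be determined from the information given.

Adding M (g), a product, drives the reaction to the left.
Adding inert gas at constant total pressure expands the volume and lowers every reacting partial pressure. With Δn_gas = 3 − 1 = +2, Q moves away from K toward the side with fewer gas moles, so the system shifts toward the side with more gas moles — to the right.
The individual effects push in opposite directions; without quantitative information the net direction cannot be determined.

cannot be determined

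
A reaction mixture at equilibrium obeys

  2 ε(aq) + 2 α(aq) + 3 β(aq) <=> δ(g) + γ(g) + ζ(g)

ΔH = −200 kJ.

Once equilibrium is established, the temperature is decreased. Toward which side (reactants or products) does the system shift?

right

The forward reaction is exothermic. Lowering T favours the exothermic direction — shift to the right.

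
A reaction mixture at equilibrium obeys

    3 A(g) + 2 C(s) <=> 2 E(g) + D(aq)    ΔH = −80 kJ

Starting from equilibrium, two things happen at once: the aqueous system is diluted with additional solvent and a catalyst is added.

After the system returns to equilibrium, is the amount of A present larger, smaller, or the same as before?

Dilution lowers every aqueous concentration by the same factor. Δn_aq = 1 − 0 = +1, so the system shifts toward the side with more dissolved moles — to the right.
A catalyst speeds both forward and reverse rates equally; it changes neither Q nor K — no shift from this change.
The net shift is to the right. A is a reactant, so its amount decreases.

decreases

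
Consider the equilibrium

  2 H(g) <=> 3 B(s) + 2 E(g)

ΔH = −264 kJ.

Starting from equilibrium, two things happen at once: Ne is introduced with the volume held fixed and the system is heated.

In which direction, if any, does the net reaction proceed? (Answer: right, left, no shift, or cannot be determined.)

left

At constant volume, adding an inert gas leaves every reacting species' partial pressure unchanged, so Q is unchanged — no shift from this change.
The forward reaction is exothermic. Raising T favours the endothermic direction — shift to the left.
Only the nonzero effect(s) matter; the net shift is to the left.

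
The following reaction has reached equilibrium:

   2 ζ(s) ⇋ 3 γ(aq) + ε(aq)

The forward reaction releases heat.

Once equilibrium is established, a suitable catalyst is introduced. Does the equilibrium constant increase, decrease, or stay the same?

The equilibrium constant depends only on temperature. This perturbation changes neither the position of equilibrium nor K.

unchanged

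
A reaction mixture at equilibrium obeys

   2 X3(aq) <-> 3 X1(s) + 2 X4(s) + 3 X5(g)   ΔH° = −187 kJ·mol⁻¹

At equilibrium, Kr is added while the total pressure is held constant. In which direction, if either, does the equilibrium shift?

right

Adding inert gas at constant total pressure expands the volume and lowers every reacting partial pressure. With Δn_gas = 3 − 0 = +3, Q moves away from K toward the side with fewer gas moles, so the system shifts toward the side with more gas moles — to the right.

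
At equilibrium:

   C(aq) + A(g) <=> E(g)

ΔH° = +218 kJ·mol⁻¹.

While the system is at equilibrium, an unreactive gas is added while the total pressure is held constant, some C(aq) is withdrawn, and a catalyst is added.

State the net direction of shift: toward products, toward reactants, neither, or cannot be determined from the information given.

left

Adding inert gas at constant total pressure expands the volume, scaling every reacting partial pressure by the same factor. Δn_gas = 1 − 1 = 0, so Q is unchanged — no shift.
Removing C (aq), a reactant, drives the reaction to the left.
A catalyst speeds both forward and reverse rates equally; it changes neither Q nor K — no shift from this change.
Only the nonzero effect(s) matter; the net shift is to the left.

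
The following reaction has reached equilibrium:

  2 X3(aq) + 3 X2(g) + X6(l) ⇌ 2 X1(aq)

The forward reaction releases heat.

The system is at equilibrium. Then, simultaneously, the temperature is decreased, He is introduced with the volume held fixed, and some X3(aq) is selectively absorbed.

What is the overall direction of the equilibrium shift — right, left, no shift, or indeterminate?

cannot be determined

The forward reaction is exothermic. Lowering T favours the exothermic direction — shift to the right.
At constant volume, adding an inert gas leaves every reacting species' partial pressure unchanged, so Q is unchanged — no shift from this change.
Removing X3 (aq), a reactant, drives the reaction to the left.
The individual effects push in opposite directions; without quantitative information the net direction cannot be determined.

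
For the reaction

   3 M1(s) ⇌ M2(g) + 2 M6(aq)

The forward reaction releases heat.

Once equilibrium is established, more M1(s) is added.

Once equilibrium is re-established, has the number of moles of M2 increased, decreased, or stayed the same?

unchanged

M1 is a pure solid; its activity is 1 regardless of amount, so Q is unaffected — no shift from this change.
No net shift occurs, so the amount of M2 is unchanged.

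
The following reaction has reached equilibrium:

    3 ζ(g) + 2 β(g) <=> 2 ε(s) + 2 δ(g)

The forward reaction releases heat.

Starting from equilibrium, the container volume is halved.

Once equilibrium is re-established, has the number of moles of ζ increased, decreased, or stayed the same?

decreases

Gas moles: reactants 5, products 2 (Δn_gas = -3). Compression shifts the system toward the side with fewer moles of gas — to the right.
The net shift is to the right. ζ is a reactant, so its amount decreases.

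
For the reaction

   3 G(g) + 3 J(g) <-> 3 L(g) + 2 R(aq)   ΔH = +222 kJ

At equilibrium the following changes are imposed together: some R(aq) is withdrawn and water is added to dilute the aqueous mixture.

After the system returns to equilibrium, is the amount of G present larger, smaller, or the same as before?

Removing R (aq), a product, drives the reaction to the right.
Dilution lowers every aqueous concentration by the same factor. Δn_aq = 2 − 0 = +2, so the system shifts toward the side with more dissolved moles — to the right.
The net shift is to the right. G is a reactant, so its amount decreases.

decreases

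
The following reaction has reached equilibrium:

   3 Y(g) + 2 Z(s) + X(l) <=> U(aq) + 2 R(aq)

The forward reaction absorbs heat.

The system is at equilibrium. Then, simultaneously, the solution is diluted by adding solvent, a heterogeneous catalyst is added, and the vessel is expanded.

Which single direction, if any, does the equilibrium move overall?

Dilution lowers every aqueous concentration by the same factor. Δn_aq = 3 − 0 = +3, so the system shifts toward the side with more dissolved moles — to the right.
A catalyst speeds both forward and reverse rates equally; it changes neither Q nor K — no shift from this change.
Gas moles: reactants 3, products 0 (Δn_gas = -3). Expansion shifts the system toward the side with more moles of gas — to the left.
The individual effects push in opposite directions; without quantitative information the net direction cannot be determined.

cannot be determined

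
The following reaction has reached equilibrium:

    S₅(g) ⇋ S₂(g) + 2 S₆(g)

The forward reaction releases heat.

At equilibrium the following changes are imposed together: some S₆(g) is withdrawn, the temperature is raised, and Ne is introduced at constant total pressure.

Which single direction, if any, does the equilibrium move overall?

Removing S₆ (g), a product, drives the reaction to the right.
The forward reaction is exothermic. Raising T favours the endothermic direction — shift to the left.
Adding inert gas at constant total pressure expands the volume and lowers every reacting partial pressure. With Δn_gas = 3 − 1 = +2, Q moves away from K toward the side with fewer gas moles, so the system shifts toward the side with more gas moles — to the right.
The individual effects push in opposite directions; without quantitative information the net direction cannot be determined.

cannot be determined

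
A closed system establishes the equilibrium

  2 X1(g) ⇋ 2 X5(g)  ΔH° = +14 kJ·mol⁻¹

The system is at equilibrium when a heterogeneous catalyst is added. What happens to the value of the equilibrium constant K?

unchanged

The equilibrium constant depends only on temperature. This perturbation changes neither the position of equilibrium nor K.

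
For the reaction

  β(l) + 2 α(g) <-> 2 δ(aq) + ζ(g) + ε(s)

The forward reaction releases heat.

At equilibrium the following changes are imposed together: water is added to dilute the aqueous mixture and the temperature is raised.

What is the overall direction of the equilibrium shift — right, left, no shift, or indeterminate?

Dilution lowers every aqueous concentration by the same factor. Δn_aq = 2 − 0 = +2, so the system shifts toward the side with more dissolved moles — to the right.
The forward reaction is exothermic. Raising T favours the endothermic direction — shift to the left.
The individual effects push in opposite directions; without quantitative information the net direction cannot be determined.

cannot be determined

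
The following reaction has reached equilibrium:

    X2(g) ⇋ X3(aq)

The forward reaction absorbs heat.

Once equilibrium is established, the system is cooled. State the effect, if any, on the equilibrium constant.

K depends on temperature via the van 't Hoff relation. The forward reaction is endothermic, so lowering T decreases K.

decreases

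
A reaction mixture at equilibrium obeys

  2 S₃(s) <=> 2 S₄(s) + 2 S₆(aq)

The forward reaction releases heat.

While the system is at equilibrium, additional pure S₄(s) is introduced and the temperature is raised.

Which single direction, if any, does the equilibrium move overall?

S₄ is a pure solid; its activity is 1 regardless of amount, so Q is unaffected — no shift from this change.
The forward reaction is exothermic. Raising T favours the endothermic direction — shift to the left.
Only the nonzero effect(s) matter; the net shift is to the left.

left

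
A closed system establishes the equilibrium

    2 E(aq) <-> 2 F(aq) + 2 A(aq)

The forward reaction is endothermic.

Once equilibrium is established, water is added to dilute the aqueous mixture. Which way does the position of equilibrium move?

right

Dilution lowers every aqueous concentration by the same factor. Δn_aq = 4 − 2 = +2, so the system shifts toward the side with more dissolved moles — to the right.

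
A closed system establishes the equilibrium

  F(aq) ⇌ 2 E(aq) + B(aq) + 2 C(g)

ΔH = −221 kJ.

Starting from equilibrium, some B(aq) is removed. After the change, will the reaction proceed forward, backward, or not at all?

Removing B (aq), a product, drives the reaction to the right.

right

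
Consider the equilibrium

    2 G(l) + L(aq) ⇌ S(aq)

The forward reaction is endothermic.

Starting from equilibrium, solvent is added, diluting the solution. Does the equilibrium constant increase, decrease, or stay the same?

The equilibrium constant depends only on temperature. This perturbation changes neither the position of equilibrium nor K.

unchanged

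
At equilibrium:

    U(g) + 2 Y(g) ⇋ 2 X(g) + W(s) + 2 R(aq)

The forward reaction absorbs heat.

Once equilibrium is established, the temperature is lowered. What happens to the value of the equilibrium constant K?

K depends on temperature via the van 't Hoff relation. The forward reaction is endothermic, so lowering T decreases K.

decreases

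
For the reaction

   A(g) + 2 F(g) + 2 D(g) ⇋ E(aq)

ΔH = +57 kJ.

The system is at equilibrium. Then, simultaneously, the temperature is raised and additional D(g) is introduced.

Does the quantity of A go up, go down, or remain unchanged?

The forward reaction is endothermic. Raising T favours the endothermic direction — shift to the right.
Adding D (g), a reactant, drives the reaction to the right.
The net shift is to the right. A is a reactant, so its amount decreases.

decreases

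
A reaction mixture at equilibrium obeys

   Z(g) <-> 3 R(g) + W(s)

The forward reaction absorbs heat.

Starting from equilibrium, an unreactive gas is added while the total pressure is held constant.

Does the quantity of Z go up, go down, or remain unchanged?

decreases

Adding inert gas at constant total pressure expands the volume and lowers every reacting partial pressure. With Δn_gas = 3 − 1 = +2, Q moves away from K toward the side with fewer gas moles, so the system shifts toward the side with more gas moles — to the right.
The net shift is to the right. Z is a reactant, so its amount decreases.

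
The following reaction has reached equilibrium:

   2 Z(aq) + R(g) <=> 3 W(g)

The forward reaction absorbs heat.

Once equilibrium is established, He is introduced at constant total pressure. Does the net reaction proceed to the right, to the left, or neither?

Adding inert gas at constant total pressure expands the volume and lowers every reacting partial pressure. With Δn_gas = 3 − 1 = +2, Q moves away from K toward the side with fewer gas moles, so the system shifts toward the side with more gas moles — to the right.

right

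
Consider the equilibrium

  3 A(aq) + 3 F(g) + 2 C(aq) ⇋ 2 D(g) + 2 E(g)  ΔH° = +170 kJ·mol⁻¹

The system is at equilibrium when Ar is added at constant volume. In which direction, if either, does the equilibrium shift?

At constant volume, adding an inert gas leaves every reacting species' partial pressure unchanged, so Q is unchanged — no shift from this change.

no shift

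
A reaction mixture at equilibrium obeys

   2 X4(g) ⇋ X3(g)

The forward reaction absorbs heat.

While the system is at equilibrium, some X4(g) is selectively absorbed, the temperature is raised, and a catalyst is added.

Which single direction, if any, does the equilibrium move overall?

cannot be determined

Removing X4 (g), a reactant, drives the reaction to the left.
The forward reaction is endothermic. Raising T favours the endothermic direction — shift to the right.
A catalyst speeds both forward and reverse rates equally; it changes neither Q nor K — no shift from this change.
The individual effects push in opposite directions; without quantitative information the net direction cannot be determined.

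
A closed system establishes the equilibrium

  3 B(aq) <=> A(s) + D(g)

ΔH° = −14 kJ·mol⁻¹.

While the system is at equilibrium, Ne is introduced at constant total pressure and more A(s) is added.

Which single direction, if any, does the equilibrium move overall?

right

Adding inert gas at constant total pressure expands the volume and lowers every reacting partial pressure. With Δn_gas = 1 − 0 = +1, Q moves away from K toward the side with fewer gas moles, so the system shifts toward the side with more gas moles — to the right.
A is a pure solid; its activity is 1 regardless of amount, so Q is unaffected — no shift from this change.
Only the nonzero effect(s) matter; the net shift is to the right.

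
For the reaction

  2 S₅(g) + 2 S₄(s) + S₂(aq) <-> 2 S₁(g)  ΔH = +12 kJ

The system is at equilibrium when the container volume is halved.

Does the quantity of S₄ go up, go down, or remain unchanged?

Gas moles: reactants 2, products 2. Δn_gas = 0, so a volume change leaves Q equal to K — no shift from this change.
No net shift occurs, so the amount of S₄ is unchanged.

unchanged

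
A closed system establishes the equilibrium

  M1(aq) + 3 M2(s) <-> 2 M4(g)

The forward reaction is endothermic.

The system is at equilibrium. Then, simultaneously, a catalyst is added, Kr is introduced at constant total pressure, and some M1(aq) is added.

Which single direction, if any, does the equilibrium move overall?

A catalyst speeds both forward and reverse rates equally; it changes neither Q nor K — no shift from this change.
Adding inert gas at constant total pressure expands the volume and lowers every reacting partial pressure. With Δn_gas = 2 − 0 = +2, Q moves away from K toward the side with fewer gas moles, so the system shifts toward the side with more gas moles — to the right.
Adding M1 (aq), a reactant, drives the reaction to the right.
Only the nonzero effect(s) matter; the net shift is to the right.

right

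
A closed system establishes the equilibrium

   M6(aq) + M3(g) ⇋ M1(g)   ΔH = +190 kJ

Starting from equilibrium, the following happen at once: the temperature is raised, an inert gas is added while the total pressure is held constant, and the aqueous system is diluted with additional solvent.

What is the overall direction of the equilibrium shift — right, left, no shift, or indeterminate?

cannot be determined

The forward reaction is endothermic. Raising T favours the endothermic direction — shift to the right.
Adding inert gas at constant total pressure expands the volume, scaling every reacting partial pressure by the same factor. Δn_gas = 1 − 1 = 0, so Q is unchanged — no shift.
Dilution lowers every aqueous concentration by the same factor. Δn_aq = 0 − 1 = -1, so the system shifts toward the side with more dissolved moles — to the left.
The individual effects push in opposite directions; without quantitative information the net direction cannot be determined.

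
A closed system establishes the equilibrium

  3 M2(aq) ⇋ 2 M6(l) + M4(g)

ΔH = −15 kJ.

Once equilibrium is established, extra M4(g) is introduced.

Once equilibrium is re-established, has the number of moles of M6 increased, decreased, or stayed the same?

decreases

Adding M4 (g), a product, drives the reaction to the left.
The net shift is to the left. M6 is a product, so its amount decreases.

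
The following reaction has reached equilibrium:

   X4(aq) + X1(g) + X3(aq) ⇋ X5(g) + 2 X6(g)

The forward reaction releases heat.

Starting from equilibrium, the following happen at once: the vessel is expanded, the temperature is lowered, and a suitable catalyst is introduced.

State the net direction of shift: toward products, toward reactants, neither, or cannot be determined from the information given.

Gas moles: reactants 1, products 3 (Δn_gas = +2). Expansion shifts the system toward the side with more moles of gas — to the right.
The forward reaction is exothermic. Lowering T favours the exothermic direction — shift to the right.
A catalyst speeds both forward and reverse rates equally; it changes neither Q nor K — no shift from this change.
Only the nonzero effect(s) matter; the net shift is to the right.

right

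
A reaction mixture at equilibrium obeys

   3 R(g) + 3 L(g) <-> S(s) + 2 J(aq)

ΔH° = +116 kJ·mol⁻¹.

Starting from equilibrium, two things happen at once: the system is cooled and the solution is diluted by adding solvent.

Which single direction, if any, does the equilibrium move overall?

The forward reaction is endothermic. Lowering T favours the exothermic direction — shift to the left.
Dilution lowers every aqueous concentration by the same factor. Δn_aq = 2 − 0 = +2, so the system shifts toward the side with more dissolved moles — to the right.
The individual effects push in opposite directions; without quantitative information the net direction cannot be determined.

cannot be determined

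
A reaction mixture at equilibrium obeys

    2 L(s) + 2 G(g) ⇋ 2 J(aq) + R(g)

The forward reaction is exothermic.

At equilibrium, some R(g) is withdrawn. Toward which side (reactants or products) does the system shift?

right

Removing R (g), a product, drives the reaction to the right.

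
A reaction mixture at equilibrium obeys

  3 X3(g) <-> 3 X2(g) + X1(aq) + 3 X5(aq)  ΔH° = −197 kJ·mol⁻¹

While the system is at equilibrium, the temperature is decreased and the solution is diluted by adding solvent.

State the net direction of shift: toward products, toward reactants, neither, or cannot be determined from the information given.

The forward reaction is exothermic. Lowering T favours the exothermic direction — shift to the right.
Dilution lowers every aqueous concentration by the same factor. Δn_aq = 4 − 0 = +4, so the system shifts toward the side with more dissolved moles — to the right.
All effects act in the same direction — net shift to the right.

right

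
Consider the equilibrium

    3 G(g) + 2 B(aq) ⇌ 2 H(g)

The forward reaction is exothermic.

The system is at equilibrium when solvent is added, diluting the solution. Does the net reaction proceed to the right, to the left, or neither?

Dilution lowers every aqueous concentration by the same factor. Δn_aq = 0 − 2 = -2, so the system shifts toward the side with more dissolved moles — to the left.

left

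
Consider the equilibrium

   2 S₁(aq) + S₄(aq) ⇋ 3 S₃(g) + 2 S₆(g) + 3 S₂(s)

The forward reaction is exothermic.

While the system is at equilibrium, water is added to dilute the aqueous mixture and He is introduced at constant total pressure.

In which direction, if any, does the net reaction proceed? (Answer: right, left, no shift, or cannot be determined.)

Dilution lowers every aqueous concentration by the same factor. Δn_aq = 0 − 3 = -3, so the system shifts toward the side with more dissolved moles — to the left.
Adding inert gas at constant total pressure expands the volume and lowers every reacting partial pressure. With Δn_gas = 5 − 0 = +5, Q moves away from K toward the side with fewer gas moles, so the system shifts toward the side with more gas moles — to the right.
The individual effects push in opposite directions; without quantitative information the net direction cannot be determined.

cannot be determined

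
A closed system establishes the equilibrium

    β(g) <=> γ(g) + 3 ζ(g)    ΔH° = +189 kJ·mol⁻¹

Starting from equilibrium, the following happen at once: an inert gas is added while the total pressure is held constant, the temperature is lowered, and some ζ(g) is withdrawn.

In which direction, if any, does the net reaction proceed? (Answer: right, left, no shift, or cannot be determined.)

Adding inert gas at constant total pressure expands the volume and lowers every reacting partial pressure. With Δn_gas = 4 − 1 = +3, Q moves away from K toward the side with fewer gas moles, so the system shifts toward the side with more gas moles — to the right.
The forward reaction is endothermic. Lowering T favours the exothermic direction — shift to the left.
Removing ζ (g), a product, drives the reaction to the right.
The individual effects push in opposite directions; without quantitative information the net direction cannot be determined.

cannot be determined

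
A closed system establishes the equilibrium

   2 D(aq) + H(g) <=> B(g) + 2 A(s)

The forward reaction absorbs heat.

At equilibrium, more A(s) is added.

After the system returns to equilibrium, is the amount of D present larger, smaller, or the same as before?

A is a pure solid; its activity is 1 regardless of amount, so Q is unaffected — no shift from this change.
No net shift occurs, so the amount of D is unchanged.

unchanged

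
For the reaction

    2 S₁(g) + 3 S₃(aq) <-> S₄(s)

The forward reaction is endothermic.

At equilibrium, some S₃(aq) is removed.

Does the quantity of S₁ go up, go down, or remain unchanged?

increases

Removing S₃ (aq), a reactant, drives the reaction to the left.
The net shift is to the left. S₁ is a reactant, so its amount increases.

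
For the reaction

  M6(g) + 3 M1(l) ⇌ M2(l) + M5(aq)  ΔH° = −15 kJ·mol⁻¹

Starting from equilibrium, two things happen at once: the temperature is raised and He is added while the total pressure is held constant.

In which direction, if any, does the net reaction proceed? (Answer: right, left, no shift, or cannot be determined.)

The forward reaction is exothermic. Raising T favours the endothermic direction — shift to the left.
Adding inert gas at constant total pressure expands the volume and lowers every reacting partial pressure. With Δn_gas = 0 − 1 = -1, Q moves away from K toward the side with fewer gas moles, so the system shifts toward the side with more gas moles — to the left.
All effects act in the same direction — net shift to the left.

left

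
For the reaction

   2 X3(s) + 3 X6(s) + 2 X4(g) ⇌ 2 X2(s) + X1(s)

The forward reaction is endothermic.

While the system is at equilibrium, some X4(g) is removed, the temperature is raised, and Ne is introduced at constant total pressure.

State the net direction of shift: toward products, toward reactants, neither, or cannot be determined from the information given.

cannot be determined

Removing X4 (g), a reactant, drives the reaction to the left.
The forward reaction is endothermic. Raising T favours the endothermic direction — shift to the right.
Adding inert gas at constant total pressure expands the volume and lowers every reacting partial pressure. With Δn_gas = 0 − 2 = -2, Q moves away from K toward the side with fewer gas moles, so the system shifts toward the side with more gas moles — to the left.
The individual effects push in opposite directions; without quantitative information the net direction cannot be determined.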